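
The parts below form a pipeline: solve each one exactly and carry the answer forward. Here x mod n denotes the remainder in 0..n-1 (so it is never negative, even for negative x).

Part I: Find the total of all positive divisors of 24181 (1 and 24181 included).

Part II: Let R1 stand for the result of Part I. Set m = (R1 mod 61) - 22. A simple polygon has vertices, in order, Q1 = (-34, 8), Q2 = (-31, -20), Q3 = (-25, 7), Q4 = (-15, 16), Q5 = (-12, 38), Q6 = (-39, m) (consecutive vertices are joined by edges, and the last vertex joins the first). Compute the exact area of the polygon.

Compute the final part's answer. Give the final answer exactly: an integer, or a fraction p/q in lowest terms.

398

Part I: 24181 is prime, so its only divisors are 1 and 24181; sigma = 1 + 24181 = 24182; answer 24182
Part II: R1 = 24182; m = 4; cross terms: (-34*-20 - -31*8)=928, (-31*7 - -25*-20)=-717, (-25*16 - -15*7)=-295, (-15*38 - -12*16)=-378, (-12*4 - -39*38)=1434, (-39*8 - -34*4)=-176; twice the area = |796| = 796; area = 398; answer 398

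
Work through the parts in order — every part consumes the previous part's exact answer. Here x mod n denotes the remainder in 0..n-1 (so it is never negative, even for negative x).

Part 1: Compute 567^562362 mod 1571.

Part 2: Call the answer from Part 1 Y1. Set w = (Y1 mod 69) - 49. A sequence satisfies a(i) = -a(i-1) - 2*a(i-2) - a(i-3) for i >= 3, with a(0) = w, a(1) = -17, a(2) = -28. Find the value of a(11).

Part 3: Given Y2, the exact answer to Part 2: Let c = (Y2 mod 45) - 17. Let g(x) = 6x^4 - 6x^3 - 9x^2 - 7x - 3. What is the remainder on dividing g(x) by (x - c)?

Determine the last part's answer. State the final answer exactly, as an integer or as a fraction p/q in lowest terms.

212167

Part 1: squarings mod 1571: 567^1=567, 567^2=1005, 567^4=1443, 567^8=674, 567^16=257, 567^32=67, 567^64=1347, 567^128=1475, 567^256=1361, 567^512=112, 567^1024=1547, 567^2048=576, 567^4096=295, 567^8192=620, 567^16384=1076, 567^32768=1520, 567^65536=1030, 567^131072=475, 567^262144=972, 567^524288=613; 567^562362 = 567^2 * 567^8 * 567^16 * 567^32 * 567^128 * 567^1024 * 567^4096 * 567^32768 * 567^524288 = 1115 (mod 1571); answer 1115
Part 2: Y1 = 1115; w = -38; a(3) = -1*(-28) - 2*(-17) - 1*(-38) = 100; iterating: a(3)=100, a(4)=-27, a(5)=-145, a(6)=99, a(7)=218, a(8)=-271, a(9)=-264, a(10)=588, a(11)=211; answer 211
Part 3: Y2 = 211; c = 14; remainder = value at the root: 6*(14)^4 - 6*(14)^3 - 9*(14)^2 - 7*(14)^1 - 3 = (230496) + (-16464) + (-1764) + (-98) + (-3) = 212167; answer 212167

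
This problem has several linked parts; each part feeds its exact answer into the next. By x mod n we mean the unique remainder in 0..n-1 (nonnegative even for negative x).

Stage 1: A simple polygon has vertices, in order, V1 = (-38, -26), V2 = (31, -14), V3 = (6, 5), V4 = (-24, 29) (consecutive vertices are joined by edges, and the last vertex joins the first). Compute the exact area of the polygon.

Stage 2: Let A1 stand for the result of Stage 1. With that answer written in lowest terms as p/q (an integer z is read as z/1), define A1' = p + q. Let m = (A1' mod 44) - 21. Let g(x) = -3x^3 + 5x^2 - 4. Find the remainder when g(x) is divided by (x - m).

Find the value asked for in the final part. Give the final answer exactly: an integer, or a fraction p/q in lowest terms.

-7256

Stage 1: cross terms: (-38*-14 - 31*-26)=1338, (31*5 - 6*-14)=239, (6*29 - -24*5)=294, (-24*-26 - -38*29)=1726; twice the area = |3597| = 3597; area = 3597/2; answer 3597/2
Stage 2: A1 = 3597/2; threaded value p + q = 3599; m = 14; remainder = value at the root: -3*(14)^3 + 5*(14)^2 - 4 = (-8232) + (980) + (-4) = -7256; answer -7256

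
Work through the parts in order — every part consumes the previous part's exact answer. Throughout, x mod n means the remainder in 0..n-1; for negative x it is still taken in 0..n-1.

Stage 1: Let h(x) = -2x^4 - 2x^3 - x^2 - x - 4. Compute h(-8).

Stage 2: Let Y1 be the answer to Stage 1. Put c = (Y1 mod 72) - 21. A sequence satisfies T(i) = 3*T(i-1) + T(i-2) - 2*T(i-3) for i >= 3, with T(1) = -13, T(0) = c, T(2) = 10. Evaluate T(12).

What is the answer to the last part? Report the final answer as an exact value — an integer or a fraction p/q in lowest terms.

Stage 1: -2*(-8)^4 - 2*(-8)^3 - 1*(-8)^2 - 1*(-8)^1 - 4 = (-8192) + (1024) + (-64) + (8) + (-4) = -7228; answer -7228
Stage 2: Y1 = -7228; c = 23; T(3) = 3*(10) + 1*(-13) - 2*(23) = -29; iterating: T(3)=-29, T(4)=-51, T(5)=-202, T(6)=-599, T(7)=-1897, T(8)=-5886, T(9)=-18357, T(10)=-57163, T(11)=-178074, T(12)=-554671; answer -554671

-554671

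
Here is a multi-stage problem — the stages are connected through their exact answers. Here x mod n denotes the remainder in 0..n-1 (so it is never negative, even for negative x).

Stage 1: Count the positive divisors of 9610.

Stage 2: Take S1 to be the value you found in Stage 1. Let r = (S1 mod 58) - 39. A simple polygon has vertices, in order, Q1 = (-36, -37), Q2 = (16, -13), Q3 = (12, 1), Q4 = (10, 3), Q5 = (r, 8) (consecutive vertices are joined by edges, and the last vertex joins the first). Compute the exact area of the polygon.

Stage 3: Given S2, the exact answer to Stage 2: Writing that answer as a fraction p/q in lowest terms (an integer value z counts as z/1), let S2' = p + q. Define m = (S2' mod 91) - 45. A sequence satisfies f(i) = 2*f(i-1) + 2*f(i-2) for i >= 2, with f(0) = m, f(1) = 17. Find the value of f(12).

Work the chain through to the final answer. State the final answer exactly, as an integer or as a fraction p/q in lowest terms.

2127680

Stage 1: 9610 = 2 * 5 * 31^2; number of divisors = (1+1) * (1+1) * (2+1) = 12; answer 12
Stage 2: S1 = 12; r = -27; cross terms: (-36*-13 - 16*-37)=1060, (16*1 - 12*-13)=172, (12*3 - 10*1)=26, (10*8 - -27*3)=161, (-27*-37 - -36*8)=1287; twice the area = |2706| = 2706; area = 1353; answer 1353
Stage 3: S2 = 1353; threaded value p + q = 1354; m = 35; f(2) = 2*(17) + 2*(35) = 104; iterating: f(2)=104, f(3)=242, f(4)=692, f(5)=1868, f(6)=5120, f(7)=13976, f(8)=38192, f(9)=104336, f(10)=285056, f(11)=778784, f(12)=2127680; answer 2127680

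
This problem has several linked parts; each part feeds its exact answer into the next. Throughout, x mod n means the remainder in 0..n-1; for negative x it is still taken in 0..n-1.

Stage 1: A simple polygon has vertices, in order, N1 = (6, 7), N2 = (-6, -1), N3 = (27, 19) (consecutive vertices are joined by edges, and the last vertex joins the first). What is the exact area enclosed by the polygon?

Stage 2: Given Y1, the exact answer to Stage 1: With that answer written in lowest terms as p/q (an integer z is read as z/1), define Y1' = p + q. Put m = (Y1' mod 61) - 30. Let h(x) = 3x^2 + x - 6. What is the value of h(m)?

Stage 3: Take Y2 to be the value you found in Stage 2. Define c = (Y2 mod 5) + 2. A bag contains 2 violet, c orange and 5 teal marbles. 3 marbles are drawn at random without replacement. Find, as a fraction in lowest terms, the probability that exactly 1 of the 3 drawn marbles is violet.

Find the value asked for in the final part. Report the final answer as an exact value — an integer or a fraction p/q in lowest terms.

5/13

Stage 1: cross terms: (6*-1 - -6*7)=36, (-6*19 - 27*-1)=-87, (27*7 - 6*19)=75; twice the area = |24| = 24; area = 12; answer 12
Stage 2: Y1 = 12; threaded value p + q = 13; m = -17; 3*(-17)^2 + 1*(-17)^1 - 6 = (867) + (-17) + (-6) = 844; answer 844
Stage 3: Y2 = 844; c = 6; total draws C(13,3) = 286; favorable C(2,1)*C(11,2) = 110; P = 5/13; answer 5/13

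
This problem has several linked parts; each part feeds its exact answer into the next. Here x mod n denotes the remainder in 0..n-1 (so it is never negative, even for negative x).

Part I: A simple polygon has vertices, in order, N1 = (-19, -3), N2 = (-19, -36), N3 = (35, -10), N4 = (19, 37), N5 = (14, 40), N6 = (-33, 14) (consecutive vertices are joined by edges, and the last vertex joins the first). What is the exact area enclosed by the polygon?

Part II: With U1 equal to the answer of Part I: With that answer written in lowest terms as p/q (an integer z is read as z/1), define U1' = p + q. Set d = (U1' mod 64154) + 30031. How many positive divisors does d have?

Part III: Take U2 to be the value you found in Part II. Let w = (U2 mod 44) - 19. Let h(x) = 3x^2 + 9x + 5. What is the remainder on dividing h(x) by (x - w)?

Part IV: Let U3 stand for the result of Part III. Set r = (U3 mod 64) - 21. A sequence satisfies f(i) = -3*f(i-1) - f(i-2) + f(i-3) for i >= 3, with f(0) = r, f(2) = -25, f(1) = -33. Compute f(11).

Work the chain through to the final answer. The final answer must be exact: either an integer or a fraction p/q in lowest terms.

Part I: cross terms: (-19*-36 - -19*-3)=627, (-19*-10 - 35*-36)=1450, (35*37 - 19*-10)=1485, (19*40 - 14*37)=242, (14*14 - -33*40)=1516, (-33*-3 - -19*14)=365; twice the area = |5685| = 5685; area = 5685/2; answer 5685/2
Part II: U1 = 5685/2; threaded value p + q = 5687; d = 35718; 35718 = 2 * 3 * 5953; number of divisors = (1+1) * (1+1) * (1+1) = 8; answer 8
Part III: U2 = 8; w = -11; remainder = value at the root: 3*(-11)^2 + 9*(-11)^1 + 5 = (363) + (-99) + (5) = 269; answer 269
Part IV: U3 = 269; r = -8; f(3) = -3*(-25) - 1*(-33) + 1*(-8) = 100; iterating: f(3)=100, f(4)=-308, f(5)=799, f(6)=-1989, f(7)=4860, f(8)=-11792, f(9)=28527, f(10)=-68929, f(11)=166468; answer 166468

166468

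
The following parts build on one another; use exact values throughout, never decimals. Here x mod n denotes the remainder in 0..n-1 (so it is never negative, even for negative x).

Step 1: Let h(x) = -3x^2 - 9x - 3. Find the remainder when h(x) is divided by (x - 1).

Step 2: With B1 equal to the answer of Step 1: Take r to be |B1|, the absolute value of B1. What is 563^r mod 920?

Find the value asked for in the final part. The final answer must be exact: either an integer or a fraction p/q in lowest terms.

Step 1: remainder = value at the root: -3*(1)^2 - 9*(1)^1 - 3 = (-3) + (-9) + (-3) = -15; answer -15
Step 2: B1 = -15; r = 15; squarings mod 920: 563^1=563, 563^2=489, 563^4=841, 563^8=721; 563^15 = 563^1 * 563^2 * 563^4 * 563^8 = 907 (mod 920); answer 907

907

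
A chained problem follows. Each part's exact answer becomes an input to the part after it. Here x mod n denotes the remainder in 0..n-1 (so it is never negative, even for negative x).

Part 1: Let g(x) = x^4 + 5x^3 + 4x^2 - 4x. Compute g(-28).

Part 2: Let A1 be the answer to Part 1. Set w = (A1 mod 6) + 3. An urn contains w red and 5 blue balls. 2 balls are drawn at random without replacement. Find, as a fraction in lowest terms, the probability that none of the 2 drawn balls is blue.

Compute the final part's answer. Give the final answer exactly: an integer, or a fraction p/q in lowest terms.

Part 1: 1*(-28)^4 + 5*(-28)^3 + 4*(-28)^2 - 4*(-28)^1 = (614656) + (-109760) + (3136) + (112) = 508144; answer 508144
Part 2: A1 = 508144; w = 7; total draws C(12,2) = 66; favorable C(7,2) = 21; P = 7/22; answer 7/22

7/22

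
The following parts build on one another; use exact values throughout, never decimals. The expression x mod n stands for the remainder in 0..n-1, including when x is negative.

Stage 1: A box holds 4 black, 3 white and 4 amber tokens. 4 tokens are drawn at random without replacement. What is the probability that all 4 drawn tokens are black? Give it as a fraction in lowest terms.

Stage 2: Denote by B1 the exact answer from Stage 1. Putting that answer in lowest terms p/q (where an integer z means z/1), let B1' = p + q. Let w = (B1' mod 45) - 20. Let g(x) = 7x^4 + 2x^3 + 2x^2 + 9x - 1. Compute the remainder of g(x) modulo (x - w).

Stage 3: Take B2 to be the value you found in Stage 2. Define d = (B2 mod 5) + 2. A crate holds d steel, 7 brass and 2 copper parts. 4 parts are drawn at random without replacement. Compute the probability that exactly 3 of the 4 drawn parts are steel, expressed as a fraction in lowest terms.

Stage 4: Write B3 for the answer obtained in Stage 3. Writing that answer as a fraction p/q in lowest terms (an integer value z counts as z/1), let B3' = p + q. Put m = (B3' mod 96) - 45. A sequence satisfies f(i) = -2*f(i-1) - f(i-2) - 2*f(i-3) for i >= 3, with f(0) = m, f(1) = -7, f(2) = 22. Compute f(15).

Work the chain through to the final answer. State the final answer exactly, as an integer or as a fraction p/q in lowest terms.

104871

Stage 1: total draws C(11,4) = 330; favorable C(4,4) = 1; P = 1/330; answer 1/330
Stage 2: B1 = 1/330; threaded value p + q = 331; w = -4; remainder = value at the root: 7*(-4)^4 + 2*(-4)^3 + 2*(-4)^2 + 9*(-4)^1 - 1 = (1792) + (-128) + (32) + (-36) + (-1) = 1659; answer 1659
Stage 3: B2 = 1659; d = 6; total draws C(15,4) = 1365; favorable C(6,3)*C(9,1) = 180; P = 12/91; answer 12/91
Stage 4: B3 = 12/91; threaded value p + q = 103; m = -38; f(3) = -2*(22) - 1*(-7) - 2*(-38) = 39; iterating: f(3)=39, f(4)=-86, f(5)=89, f(6)=-170, f(7)=423, f(8)=-854, f(9)=1625, f(10)=-3242, f(11)=6567, f(12)=-13142, f(13)=26201, f(14)=-52394, f(15)=104871; answer 104871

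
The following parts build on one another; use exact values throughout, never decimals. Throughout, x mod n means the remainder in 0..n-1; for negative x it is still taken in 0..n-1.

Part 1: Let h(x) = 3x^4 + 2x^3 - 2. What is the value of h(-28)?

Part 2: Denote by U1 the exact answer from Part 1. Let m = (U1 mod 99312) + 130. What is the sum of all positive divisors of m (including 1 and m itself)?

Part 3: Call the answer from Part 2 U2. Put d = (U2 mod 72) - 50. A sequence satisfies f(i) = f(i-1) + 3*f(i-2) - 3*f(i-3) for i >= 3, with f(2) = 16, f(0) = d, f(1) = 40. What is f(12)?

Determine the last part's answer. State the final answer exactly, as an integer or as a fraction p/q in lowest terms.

Part 1: 3*(-28)^4 + 2*(-28)^3 - 2 = (1843968) + (-43904) + (-2) = 1800062; answer 1800062
Part 2: U1 = 1800062; m = 12576; 12576 = 2^5 * 3 * 131; sigma = (1 + 2 + 4 + 8 + 16 + 32) * (1 + 3) * (1 + 131) = 63 * 4 * 132 = 33264; answer 33264
Part 3: U2 = 33264; d = -50; f(3) = 1*(16) + 3*(40) - 3*(-50) = 286; iterating: f(3)=286, f(4)=214, f(5)=1024, f(6)=808, f(7)=3238, f(8)=2590, f(9)=9880, f(10)=7936, f(11)=29806, f(12)=23974; answer 23974

23974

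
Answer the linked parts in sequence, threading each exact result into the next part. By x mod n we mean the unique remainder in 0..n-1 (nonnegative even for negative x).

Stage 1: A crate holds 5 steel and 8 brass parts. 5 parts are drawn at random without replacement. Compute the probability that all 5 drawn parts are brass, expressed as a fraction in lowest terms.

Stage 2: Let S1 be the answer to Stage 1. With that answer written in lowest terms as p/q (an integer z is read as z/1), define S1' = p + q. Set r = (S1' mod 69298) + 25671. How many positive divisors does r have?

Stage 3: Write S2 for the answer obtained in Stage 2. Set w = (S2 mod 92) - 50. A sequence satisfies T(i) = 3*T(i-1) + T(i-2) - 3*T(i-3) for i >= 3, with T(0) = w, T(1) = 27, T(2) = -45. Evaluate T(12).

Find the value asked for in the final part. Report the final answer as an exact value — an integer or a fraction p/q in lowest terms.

-199332

Stage 1: total draws C(13,5) = 1287; favorable C(8,5) = 56; P = 56/1287; answer 56/1287
Stage 2: S1 = 56/1287; threaded value p + q = 1343; r = 27014; 27014 = 2 * 13 * 1039; number of divisors = (1+1) * (1+1) * (1+1) = 8; answer 8
Stage 3: S2 = 8; w = -42; T(3) = 3*(-45) + 1*(27) - 3*(-42) = 18; iterating: T(3)=18, T(4)=-72, T(5)=-63, T(6)=-315, T(7)=-792, T(8)=-2502, T(9)=-7353, T(10)=-22185, T(11)=-66402, T(12)=-199332; answer -199332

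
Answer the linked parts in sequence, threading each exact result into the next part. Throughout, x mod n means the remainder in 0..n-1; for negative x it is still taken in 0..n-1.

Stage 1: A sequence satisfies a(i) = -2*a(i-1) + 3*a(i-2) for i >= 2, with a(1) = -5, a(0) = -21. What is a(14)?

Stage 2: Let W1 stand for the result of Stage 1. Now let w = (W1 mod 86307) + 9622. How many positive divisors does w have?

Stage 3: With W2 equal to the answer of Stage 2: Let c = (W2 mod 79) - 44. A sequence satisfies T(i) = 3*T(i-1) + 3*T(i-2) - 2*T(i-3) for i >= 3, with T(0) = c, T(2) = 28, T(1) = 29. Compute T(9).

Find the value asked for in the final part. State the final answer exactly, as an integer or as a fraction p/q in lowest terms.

Stage 1: a(2) = -2*(-5) + 3*(-21) = -53; iterating: a(2)=-53, a(3)=91, a(4)=-341, a(5)=955, a(6)=-2933, a(7)=8731, a(8)=-26261, a(9)=78715, a(10)=-236213, a(11)=708571, a(12)=-2125781, a(13)=6377275, a(14)=-19131893; answer -19131893
Stage 2: W1 = -19131893; w = 37883; 37883 = 43 * 881; number of divisors = (1+1) * (1+1) = 4; answer 4
Stage 3: W2 = 4; c = -40; T(3) = 3*(28) + 3*(29) - 2*(-40) = 251; iterating: T(3)=251, T(4)=779, T(5)=3034, T(6)=10937, T(7)=40355, T(8)=147808, T(9)=542615; answer 542615

542615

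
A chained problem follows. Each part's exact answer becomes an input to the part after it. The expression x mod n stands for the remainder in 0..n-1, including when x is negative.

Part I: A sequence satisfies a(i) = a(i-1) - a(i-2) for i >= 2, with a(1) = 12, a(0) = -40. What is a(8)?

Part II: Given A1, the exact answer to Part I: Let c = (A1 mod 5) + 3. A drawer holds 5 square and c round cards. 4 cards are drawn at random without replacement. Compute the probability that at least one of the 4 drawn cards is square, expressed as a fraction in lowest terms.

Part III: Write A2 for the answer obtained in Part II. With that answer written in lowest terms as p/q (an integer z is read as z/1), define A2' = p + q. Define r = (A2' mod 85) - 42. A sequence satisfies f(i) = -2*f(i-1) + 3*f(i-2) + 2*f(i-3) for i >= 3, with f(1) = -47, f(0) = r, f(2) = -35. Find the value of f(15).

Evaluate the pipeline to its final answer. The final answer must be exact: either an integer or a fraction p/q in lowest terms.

14955611

Part I: a(2) = 1*(12) - 1*(-40) = 52; iterating: a(2)=52, a(3)=40, a(4)=-12, a(5)=-52, a(6)=-40, a(7)=12, a(8)=52; answer 52
Part II: A1 = 52; c = 5; total draws C(10,4) = 210; complement C(5,4) = 5; favorable 210 - 5 = 205; P = 41/42; answer 41/42
Part III: A2 = 41/42; threaded value p + q = 83; r = 41; f(3) = -2*(-35) + 3*(-47) + 2*(41) = 11; iterating: f(3)=11, f(4)=-221, f(5)=405, f(6)=-1451, f(7)=3675, f(8)=-10893, f(9)=29909, f(10)=-85147, f(11)=238235, f(12)=-672093, f(13)=1888597, f(14)=-5317003, f(15)=14955611; answer 14955611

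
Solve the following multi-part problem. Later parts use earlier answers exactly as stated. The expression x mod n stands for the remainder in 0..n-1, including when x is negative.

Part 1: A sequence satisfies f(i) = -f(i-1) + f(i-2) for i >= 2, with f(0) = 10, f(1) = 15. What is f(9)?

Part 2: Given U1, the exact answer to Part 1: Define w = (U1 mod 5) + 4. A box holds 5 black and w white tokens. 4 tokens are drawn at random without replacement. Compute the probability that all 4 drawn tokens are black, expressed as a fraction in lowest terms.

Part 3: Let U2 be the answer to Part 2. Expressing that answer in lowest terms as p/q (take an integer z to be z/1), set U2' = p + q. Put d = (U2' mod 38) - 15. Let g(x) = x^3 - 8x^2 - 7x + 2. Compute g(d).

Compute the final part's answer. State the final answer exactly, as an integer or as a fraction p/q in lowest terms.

-36

Part 1: f(2) = -1*(15) + 1*(10) = -5; iterating: f(2)=-5, f(3)=20, f(4)=-25, f(5)=45, f(6)=-70, f(7)=115, f(8)=-185, f(9)=300; answer 300
Part 2: U1 = 300; w = 4; total draws C(9,4) = 126; favorable C(5,4) = 5; P = 5/126; answer 5/126
Part 3: U2 = 5/126; threaded value p + q = 131; d = 2; 1*(2)^3 - 8*(2)^2 - 7*(2)^1 + 2 = (8) + (-32) + (-14) + (2) = -36; answer -36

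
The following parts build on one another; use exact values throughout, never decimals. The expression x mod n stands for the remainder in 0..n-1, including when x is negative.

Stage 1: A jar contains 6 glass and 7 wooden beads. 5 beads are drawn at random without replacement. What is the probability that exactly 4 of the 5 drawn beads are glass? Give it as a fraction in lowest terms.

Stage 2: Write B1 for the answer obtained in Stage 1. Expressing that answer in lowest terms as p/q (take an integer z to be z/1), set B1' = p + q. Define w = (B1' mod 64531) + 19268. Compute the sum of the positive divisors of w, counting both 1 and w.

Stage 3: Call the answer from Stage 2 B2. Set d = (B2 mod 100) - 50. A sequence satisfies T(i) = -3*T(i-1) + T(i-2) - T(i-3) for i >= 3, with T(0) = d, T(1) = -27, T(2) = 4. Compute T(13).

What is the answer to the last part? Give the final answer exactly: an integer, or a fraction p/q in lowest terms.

-6293607

Stage 1: total draws C(13,5) = 1287; favorable C(6,4)*C(7,1) = 105; P = 35/429; answer 35/429
Stage 2: B1 = 35/429; threaded value p + q = 464; w = 19732; 19732 = 2^2 * 4933; sigma = (1 + 2 + 4) * (1 + 4933) = 7 * 4934 = 34538; answer 34538
Stage 3: B2 = 34538; d = -12; T(3) = -3*(4) + 1*(-27) - 1*(-12) = -27; iterating: T(3)=-27, T(4)=112, T(5)=-367, T(6)=1240, T(7)=-4199, T(8)=14204, T(9)=-48051, T(10)=162556, T(11)=-549923, T(12)=1860376, T(13)=-6293607; answer -6293607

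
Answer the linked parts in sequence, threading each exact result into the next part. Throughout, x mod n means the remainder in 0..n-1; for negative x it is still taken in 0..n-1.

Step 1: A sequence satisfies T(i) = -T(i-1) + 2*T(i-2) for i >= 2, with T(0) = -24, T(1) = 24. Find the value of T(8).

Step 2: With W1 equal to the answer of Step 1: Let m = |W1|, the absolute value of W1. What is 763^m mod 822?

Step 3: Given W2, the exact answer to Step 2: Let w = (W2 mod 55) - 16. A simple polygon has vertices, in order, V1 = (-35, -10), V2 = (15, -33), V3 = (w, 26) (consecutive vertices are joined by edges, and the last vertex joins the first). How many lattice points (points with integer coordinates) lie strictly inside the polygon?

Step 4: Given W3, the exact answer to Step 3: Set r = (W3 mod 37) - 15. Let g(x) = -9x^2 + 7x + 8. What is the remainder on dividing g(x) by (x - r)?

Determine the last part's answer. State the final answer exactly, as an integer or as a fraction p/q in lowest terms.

Step 1: T(2) = -1*(24) + 2*(-24) = -72; iterating: T(2)=-72, T(3)=120, T(4)=-264, T(5)=504, T(6)=-1032, T(7)=2040, T(8)=-4104; answer -4104
Step 2: W1 = -4104; m = 4104; squarings mod 822: 763^1=763, 763^2=193, 763^4=259, 763^8=499, 763^16=757, 763^32=115, 763^64=73, 763^128=397, 763^256=607, 763^512=193, 763^1024=259, 763^2048=499, 763^4096=757; 763^4104 = 763^8 * 763^4096 = 445 (mod 822); answer 445
Step 3: W2 = 445; w = -11; cross terms: (-35*-33 - 15*-10)=1305, (15*26 - -11*-33)=27, (-11*-10 - -35*26)=1020; twice the area = |2352| = 2352; area = 1176; boundary points = 1 + 1 + 12 = 14; strictly interior points = area - boundary/2 + 1 = 1170; answer 1170
Step 4: W3 = 1170; r = 8; remainder = value at the root: -9*(8)^2 + 7*(8)^1 + 8 = (-576) + (56) + (8) = -512; answer -512

-512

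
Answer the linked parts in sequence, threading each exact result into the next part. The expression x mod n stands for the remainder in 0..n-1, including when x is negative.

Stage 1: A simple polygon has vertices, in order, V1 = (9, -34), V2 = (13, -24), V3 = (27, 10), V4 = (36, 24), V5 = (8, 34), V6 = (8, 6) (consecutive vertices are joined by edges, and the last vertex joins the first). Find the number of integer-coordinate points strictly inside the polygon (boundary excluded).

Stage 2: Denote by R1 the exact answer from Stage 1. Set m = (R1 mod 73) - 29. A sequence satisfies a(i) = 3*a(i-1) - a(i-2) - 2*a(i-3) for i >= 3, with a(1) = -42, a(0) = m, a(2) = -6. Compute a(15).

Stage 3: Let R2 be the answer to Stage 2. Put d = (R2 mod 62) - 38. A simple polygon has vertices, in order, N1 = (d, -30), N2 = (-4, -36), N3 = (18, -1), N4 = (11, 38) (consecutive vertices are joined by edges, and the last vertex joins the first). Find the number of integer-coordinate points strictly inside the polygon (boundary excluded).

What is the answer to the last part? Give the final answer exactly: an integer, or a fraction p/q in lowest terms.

1113

Stage 1: cross terms: (9*-24 - 13*-34)=226, (13*10 - 27*-24)=778, (27*24 - 36*10)=288, (36*34 - 8*24)=1032, (8*6 - 8*34)=-224, (8*-34 - 9*6)=-326; twice the area = |1774| = 1774; area = 887; boundary points = 2 + 2 + 1 + 2 + 28 + 1 = 36; strictly interior points = area - boundary/2 + 1 = 870; answer 870
Stage 2: R1 = 870; m = 38; a(3) = 3*(-6) - 1*(-42) - 2*(38) = -52; iterating: a(3)=-52, a(4)=-66, a(5)=-134, a(6)=-232, a(7)=-430, a(8)=-790, a(9)=-1476, a(10)=-2778, a(11)=-5278, a(12)=-10104, a(13)=-19478, a(14)=-37774, a(15)=-73636; answer -73636
Stage 3: R2 = -73636; d = -18; cross terms: (-18*-36 - -4*-30)=528, (-4*-1 - 18*-36)=652, (18*38 - 11*-1)=695, (11*-30 - -18*38)=354; twice the area = |2229| = 2229; area = 2229/2; boundary points = 2 + 1 + 1 + 1 = 5; strictly interior points = area - boundary/2 + 1 = 1113; answer 1113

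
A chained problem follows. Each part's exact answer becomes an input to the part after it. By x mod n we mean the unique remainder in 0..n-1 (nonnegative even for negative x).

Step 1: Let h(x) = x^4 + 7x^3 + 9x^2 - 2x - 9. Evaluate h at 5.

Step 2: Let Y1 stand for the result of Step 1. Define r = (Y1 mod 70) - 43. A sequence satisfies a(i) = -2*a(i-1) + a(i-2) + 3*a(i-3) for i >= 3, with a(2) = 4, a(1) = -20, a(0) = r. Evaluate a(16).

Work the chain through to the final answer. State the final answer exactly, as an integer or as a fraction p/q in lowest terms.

Step 1: 1*(5)^4 + 7*(5)^3 + 9*(5)^2 - 2*(5)^1 - 9 = (625) + (875) + (225) + (-10) + (-9) = 1706; answer 1706
Step 2: Y1 = 1706; r = -17; a(3) = -2*(4) + 1*(-20) + 3*(-17) = -79; iterating: a(3)=-79, a(4)=102, a(5)=-271, a(6)=407, a(7)=-779, a(8)=1152, a(9)=-1862, a(10)=2539, a(11)=-3484, a(12)=3921, a(13)=-3709, a(14)=887, a(15)=6280, a(16)=-22800; answer -22800

-22800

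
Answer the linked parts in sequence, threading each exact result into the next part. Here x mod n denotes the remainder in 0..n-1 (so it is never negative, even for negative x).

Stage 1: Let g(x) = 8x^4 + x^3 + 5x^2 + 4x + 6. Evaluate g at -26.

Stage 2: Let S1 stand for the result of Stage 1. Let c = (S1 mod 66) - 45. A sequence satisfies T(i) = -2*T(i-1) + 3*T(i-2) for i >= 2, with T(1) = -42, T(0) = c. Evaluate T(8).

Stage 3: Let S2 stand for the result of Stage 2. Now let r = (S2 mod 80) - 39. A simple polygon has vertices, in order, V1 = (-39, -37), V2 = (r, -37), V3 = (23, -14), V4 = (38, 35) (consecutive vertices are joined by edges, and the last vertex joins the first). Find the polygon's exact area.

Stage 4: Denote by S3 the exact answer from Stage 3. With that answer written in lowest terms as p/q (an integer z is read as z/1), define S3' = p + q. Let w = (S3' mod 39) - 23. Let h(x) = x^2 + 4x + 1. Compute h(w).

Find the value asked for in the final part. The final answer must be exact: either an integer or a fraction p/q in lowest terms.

Stage 1: 8*(-26)^4 + 1*(-26)^3 + 5*(-26)^2 + 4*(-26)^1 + 6 = (3655808) + (-17576) + (3380) + (-104) + (6) = 3641514; answer 3641514
Stage 2: S1 = 3641514; c = -15; T(2) = -2*(-42) + 3*(-15) = 39; iterating: T(2)=39, T(3)=-204, T(4)=525, T(5)=-1662, T(6)=4899, T(7)=-14784, T(8)=44265; answer 44265
Stage 3: S2 = 44265; r = -14; cross terms: (-39*-37 - -14*-37)=925, (-14*-14 - 23*-37)=1047, (23*35 - 38*-14)=1337, (38*-37 - -39*35)=-41; twice the area = |3268| = 3268; area = 1634; answer 1634
Stage 4: S3 = 1634; threaded value p + q = 1635; w = 13; 1*(13)^2 + 4*(13)^1 + 1 = (169) + (52) + (1) = 222; answer 222

222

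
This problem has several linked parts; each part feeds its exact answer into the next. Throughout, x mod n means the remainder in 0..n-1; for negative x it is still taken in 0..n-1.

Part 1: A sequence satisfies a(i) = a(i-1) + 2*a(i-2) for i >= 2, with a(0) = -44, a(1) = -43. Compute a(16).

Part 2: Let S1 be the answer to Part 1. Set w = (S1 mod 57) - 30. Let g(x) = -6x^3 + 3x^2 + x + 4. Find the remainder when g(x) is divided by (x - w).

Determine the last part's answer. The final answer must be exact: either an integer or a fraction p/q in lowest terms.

Part 1: a(2) = 1*(-43) + 2*(-44) = -131; iterating: a(2)=-131, a(3)=-217, a(4)=-479, a(5)=-913, a(6)=-1871, a(7)=-3697, a(8)=-7439, a(9)=-14833, a(10)=-29711, a(11)=-59377, a(12)=-118799, a(13)=-237553, a(14)=-475151, a(15)=-950257, a(16)=-1900559; answer -1900559
Part 2: S1 = -1900559; w = 19; remainder = value at the root: -6*(19)^3 + 3*(19)^2 + 1*(19)^1 + 4 = (-41154) + (1083) + (19) + (4) = -40048; answer -40048

-40048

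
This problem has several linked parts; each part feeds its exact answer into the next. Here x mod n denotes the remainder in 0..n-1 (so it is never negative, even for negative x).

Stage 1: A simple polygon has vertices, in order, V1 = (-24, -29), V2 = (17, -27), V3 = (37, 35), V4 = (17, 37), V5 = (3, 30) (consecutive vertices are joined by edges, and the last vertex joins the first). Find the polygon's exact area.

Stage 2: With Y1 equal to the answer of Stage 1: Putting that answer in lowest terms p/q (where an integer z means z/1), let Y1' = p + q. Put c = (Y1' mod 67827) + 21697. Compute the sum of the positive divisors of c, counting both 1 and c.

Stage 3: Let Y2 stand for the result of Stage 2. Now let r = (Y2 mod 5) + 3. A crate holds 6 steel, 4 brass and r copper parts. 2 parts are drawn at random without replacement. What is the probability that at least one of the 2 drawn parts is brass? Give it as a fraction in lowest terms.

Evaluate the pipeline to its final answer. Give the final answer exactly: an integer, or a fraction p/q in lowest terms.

Stage 1: cross terms: (-24*-27 - 17*-29)=1141, (17*35 - 37*-27)=1594, (37*37 - 17*35)=774, (17*30 - 3*37)=399, (3*-29 - -24*30)=633; twice the area = |4541| = 4541; area = 4541/2; answer 4541/2
Stage 2: Y1 = 4541/2; threaded value p + q = 4543; c = 26240; 26240 = 2^7 * 5 * 41; sigma = (1 + 2 + 4 + 8 + 16 + 32 + 64 + 128) * (1 + 5) * (1 + 41) = 255 * 6 * 42 = 64260; answer 64260
Stage 3: Y2 = 64260; r = 3; total draws C(13,2) = 78; complement C(9,2) = 36; favorable 78 - 36 = 42; P = 7/13; answer 7/13

7/13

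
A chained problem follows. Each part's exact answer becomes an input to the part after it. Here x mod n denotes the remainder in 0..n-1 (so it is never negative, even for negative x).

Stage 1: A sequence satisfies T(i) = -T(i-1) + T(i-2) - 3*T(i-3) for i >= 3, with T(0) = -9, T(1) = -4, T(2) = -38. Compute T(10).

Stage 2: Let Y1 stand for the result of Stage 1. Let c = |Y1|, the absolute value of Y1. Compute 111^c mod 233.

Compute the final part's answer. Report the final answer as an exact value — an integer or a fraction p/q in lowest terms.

Stage 1: T(3) = -1*(-38) + 1*(-4) - 3*(-9) = 61; iterating: T(3)=61, T(4)=-87, T(5)=262, T(6)=-532, T(7)=1055, T(8)=-2373, T(9)=5024, T(10)=-10562; answer -10562
Stage 2: Y1 = -10562; c = 10562; squarings mod 233: 111^1=111, 111^2=205, 111^4=85, 111^8=2, 111^16=4, 111^32=16, 111^64=23, 111^128=63, 111^256=8, 111^512=64, 111^1024=135, 111^2048=51, 111^4096=38, 111^8192=46; 111^10562 = 111^2 * 111^64 * 111^256 * 111^2048 * 111^8192 = 50 (mod 233); answer 50

50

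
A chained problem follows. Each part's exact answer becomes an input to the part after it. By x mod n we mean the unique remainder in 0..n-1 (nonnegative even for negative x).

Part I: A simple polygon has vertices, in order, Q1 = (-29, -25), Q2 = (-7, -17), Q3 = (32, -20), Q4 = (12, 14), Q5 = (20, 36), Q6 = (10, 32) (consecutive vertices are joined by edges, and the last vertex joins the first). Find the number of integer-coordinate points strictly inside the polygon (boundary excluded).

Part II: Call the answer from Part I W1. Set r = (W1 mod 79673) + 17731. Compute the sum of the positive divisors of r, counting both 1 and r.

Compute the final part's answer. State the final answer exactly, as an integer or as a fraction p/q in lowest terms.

36504

Part I: cross terms: (-29*-17 - -7*-25)=318, (-7*-20 - 32*-17)=684, (32*14 - 12*-20)=688, (12*36 - 20*14)=152, (20*32 - 10*36)=280, (10*-25 - -29*32)=678; twice the area = |2800| = 2800; area = 1400; boundary points = 2 + 3 + 2 + 2 + 2 + 3 = 14; strictly interior points = area - boundary/2 + 1 = 1394; answer 1394
Part II: W1 = 1394; r = 19125; 19125 = 3^2 * 5^3 * 17; sigma = (1 + 3 + 9) * (1 + 5 + 25 + 125) * (1 + 17) = 13 * 156 * 18 = 36504; answer 36504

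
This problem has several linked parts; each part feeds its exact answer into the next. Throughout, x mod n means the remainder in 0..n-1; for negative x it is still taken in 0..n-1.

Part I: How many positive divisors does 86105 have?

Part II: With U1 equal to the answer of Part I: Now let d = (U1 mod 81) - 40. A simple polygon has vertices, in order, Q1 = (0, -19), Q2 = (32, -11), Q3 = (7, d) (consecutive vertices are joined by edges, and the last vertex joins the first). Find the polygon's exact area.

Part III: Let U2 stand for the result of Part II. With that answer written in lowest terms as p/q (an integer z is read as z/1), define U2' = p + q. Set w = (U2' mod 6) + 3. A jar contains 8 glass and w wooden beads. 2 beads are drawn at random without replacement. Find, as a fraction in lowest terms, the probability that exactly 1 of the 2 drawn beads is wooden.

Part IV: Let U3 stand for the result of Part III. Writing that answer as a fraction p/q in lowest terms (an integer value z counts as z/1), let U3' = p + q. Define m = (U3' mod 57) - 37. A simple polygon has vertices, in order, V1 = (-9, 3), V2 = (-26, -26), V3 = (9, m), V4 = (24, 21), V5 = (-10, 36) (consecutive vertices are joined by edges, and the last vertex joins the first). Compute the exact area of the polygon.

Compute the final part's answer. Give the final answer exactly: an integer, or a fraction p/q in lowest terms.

Part I: 86105 = 5 * 17 * 1013; number of divisors = (1+1) * (1+1) * (1+1) = 8; answer 8
Part II: U1 = 8; d = -32; cross terms: (0*-11 - 32*-19)=608, (32*-32 - 7*-11)=-947, (7*-19 - 0*-32)=-133; twice the area = |-472| = 472; area = 236; answer 236
Part III: U2 = 236; threaded value p + q = 237; w = 6; total draws C(14,2) = 91; favorable C(6,1)*C(8,1) = 48; P = 48/91; answer 48/91
Part IV: U3 = 48/91; threaded value p + q = 139; m = -12; cross terms: (-9*-26 - -26*3)=312, (-26*-12 - 9*-26)=546, (9*21 - 24*-12)=477, (24*36 - -10*21)=1074, (-10*3 - -9*36)=294; twice the area = |2703| = 2703; area = 2703/2; answer 2703/2

2703/2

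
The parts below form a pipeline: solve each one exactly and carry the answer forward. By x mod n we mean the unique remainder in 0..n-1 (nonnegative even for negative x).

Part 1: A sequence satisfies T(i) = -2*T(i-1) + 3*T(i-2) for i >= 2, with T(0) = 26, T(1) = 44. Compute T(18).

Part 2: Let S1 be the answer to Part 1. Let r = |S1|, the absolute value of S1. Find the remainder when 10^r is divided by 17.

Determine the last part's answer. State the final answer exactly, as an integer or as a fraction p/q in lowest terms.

2

Part 1: T(2) = -2*(44) + 3*(26) = -10; iterating: T(2)=-10, T(3)=152, T(4)=-334, T(5)=1124, T(6)=-3250, T(7)=9872, T(8)=-29494, T(9)=88604, T(10)=-265690, T(11)=797192, T(12)=-2391454, T(13)=7174484, T(14)=-21523330, T(15)=64570112, T(16)=-193710214, T(17)=581130764, T(18)=-1743392170; answer -1743392170
Part 2: S1 = -1743392170; r = 1743392170; squarings mod 17: 10^1=10, 10^2=15, 10^4=4, 10^8=16, 10^16=1, 10^32=1, 10^64=1, 10^128=1, 10^256=1, 10^512=1, 10^1024=1, 10^2048=1, 10^4096=1, 10^8192=1, 10^16384=1, 10^32768=1, 10^65536=1, 10^131072=1, 10^262144=1, 10^524288=1, 10^1048576=1, 10^2097152=1, 10^4194304=1, 10^8388608=1, 10^16777216=1, 10^33554432=1, 10^67108864=1, 10^134217728=1, 10^268435456=1, 10^536870912=1, 10^1073741824=1; 10^1743392170 = 10^2 * 10^8 * 10^32 * 10^128 * 10^256 * 10^1024 * 10^2048 * 10^131072 * 10^524288 * 10^2097152 * 10^4194304 * 10^8388608 * 10^16777216 * 10^33554432 * 10^67108864 * 10^536870912 * 10^1073741824 = 2 (mod 17); answer 2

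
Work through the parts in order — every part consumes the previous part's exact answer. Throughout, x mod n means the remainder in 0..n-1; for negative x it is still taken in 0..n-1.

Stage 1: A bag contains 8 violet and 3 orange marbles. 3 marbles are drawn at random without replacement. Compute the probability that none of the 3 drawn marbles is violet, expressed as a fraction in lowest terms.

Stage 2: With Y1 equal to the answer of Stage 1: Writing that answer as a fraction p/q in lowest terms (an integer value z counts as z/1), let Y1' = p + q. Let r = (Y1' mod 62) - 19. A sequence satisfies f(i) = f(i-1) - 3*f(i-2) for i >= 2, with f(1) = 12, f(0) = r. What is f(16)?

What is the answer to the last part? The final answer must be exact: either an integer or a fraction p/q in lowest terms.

Stage 1: total draws C(11,3) = 165; favorable C(3,3) = 1; P = 1/165; answer 1/165
Stage 2: Y1 = 1/165; threaded value p + q = 166; r = 23; f(2) = 1*(12) - 3*(23) = -57; iterating: f(2)=-57, f(3)=-93, f(4)=78, f(5)=357, f(6)=123, f(7)=-948, f(8)=-1317, f(9)=1527, f(10)=5478, f(11)=897, f(12)=-15537, f(13)=-18228, f(14)=28383, f(15)=83067, f(16)=-2082; answer -2082

-2082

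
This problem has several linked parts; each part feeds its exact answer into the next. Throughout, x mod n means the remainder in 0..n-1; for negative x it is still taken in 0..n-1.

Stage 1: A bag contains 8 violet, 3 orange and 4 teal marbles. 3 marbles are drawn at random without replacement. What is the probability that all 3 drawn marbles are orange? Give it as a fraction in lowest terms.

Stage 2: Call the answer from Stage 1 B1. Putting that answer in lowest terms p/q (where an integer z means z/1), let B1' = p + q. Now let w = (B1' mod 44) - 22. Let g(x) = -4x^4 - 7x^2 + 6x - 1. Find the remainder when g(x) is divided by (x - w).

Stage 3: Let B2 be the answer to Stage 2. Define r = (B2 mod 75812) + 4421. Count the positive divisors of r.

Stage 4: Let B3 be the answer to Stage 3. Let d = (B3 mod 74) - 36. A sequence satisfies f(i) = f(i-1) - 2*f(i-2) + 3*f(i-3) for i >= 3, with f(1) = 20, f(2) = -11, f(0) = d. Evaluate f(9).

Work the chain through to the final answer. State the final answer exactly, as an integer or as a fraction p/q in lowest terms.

Stage 1: total draws C(15,3) = 455; favorable C(3,3) = 1; P = 1/455; answer 1/455
Stage 2: B1 = 1/455; threaded value p + q = 456; w = -6; remainder = value at the root: -4*(-6)^4 - 7*(-6)^2 + 6*(-6)^1 - 1 = (-5184) + (-252) + (-36) + (-1) = -5473; answer -5473
Stage 3: B2 = -5473; r = 74760; 74760 = 2^3 * 3 * 5 * 7 * 89; number of divisors = (3+1) * (1+1) * (1+1) * (1+1) * (1+1) = 64; answer 64
Stage 4: B3 = 64; d = 28; f(3) = 1*(-11) - 2*(20) + 3*(28) = 33; iterating: f(3)=33, f(4)=115, f(5)=16, f(6)=-115, f(7)=198, f(8)=476, f(9)=-265; answer -265

-265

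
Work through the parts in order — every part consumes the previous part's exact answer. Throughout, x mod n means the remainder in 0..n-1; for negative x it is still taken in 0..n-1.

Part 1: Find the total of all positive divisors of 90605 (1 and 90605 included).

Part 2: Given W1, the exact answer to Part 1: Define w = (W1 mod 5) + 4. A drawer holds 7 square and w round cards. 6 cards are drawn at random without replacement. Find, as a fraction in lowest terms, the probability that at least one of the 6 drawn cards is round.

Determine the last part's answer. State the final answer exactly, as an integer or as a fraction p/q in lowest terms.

1709/1716

Part 1: 90605 = 5 * 18121; sigma = (1 + 5) * (1 + 18121) = 6 * 18122 = 108732; answer 108732
Part 2: W1 = 108732; w = 6; total draws C(13,6) = 1716; complement C(7,6) = 7; favorable 1716 - 7 = 1709; P = 1709/1716; answer 1709/1716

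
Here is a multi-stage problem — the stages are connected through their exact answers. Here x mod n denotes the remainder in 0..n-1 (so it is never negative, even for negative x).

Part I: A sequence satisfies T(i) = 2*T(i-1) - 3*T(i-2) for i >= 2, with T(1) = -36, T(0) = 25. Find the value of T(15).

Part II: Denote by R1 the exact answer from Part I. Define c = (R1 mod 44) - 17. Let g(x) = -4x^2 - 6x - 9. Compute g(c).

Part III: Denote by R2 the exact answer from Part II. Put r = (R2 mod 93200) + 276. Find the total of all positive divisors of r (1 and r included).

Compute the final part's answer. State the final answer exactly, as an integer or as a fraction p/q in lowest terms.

103680

Part I: T(2) = 2*(-36) - 3*(25) = -147; iterating: T(2)=-147, T(3)=-186, T(4)=69, T(5)=696, T(6)=1185, T(7)=282, T(8)=-2991, T(9)=-6828, T(10)=-4683, T(11)=11118, T(12)=36285, T(13)=39216, T(14)=-30423, T(15)=-178494; answer -178494
Part II: R1 = -178494; c = -3; -4*(-3)^2 - 6*(-3)^1 - 9 = (-36) + (18) + (-9) = -27; answer -27
Part III: R2 = -27; r = 93449; 93449 = 17 * 23 * 239; sigma = (1 + 17) * (1 + 23) * (1 + 239) = 18 * 24 * 240 = 103680; answer 103680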